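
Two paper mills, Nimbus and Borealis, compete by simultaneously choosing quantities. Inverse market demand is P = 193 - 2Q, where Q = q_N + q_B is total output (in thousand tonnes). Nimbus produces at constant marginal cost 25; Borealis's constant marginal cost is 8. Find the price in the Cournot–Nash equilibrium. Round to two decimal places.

Nimbus's profit: π_N = (193 - 2Q)q_N - (25q_N). Setting ∂π_N/∂q_N = 0: 168 - 4q_N - 2(q_B) = 0.
Borealis's first-order condition: 185 - 4q_B - 2(q_N) = 0.
So q_N = (168 - 2q_B)/4 and q_B = (185 - 2q_N)/4.
Solving the pair: q_N = 151/6, q_B = 101/3.
Total output Q = 353/6, so price P = 193 - 2·(353/6) = 226/3.

75.33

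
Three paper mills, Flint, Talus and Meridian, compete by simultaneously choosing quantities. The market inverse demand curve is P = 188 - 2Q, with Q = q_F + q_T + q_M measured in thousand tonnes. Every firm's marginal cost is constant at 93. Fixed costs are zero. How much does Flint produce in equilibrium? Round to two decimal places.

Each firm earns π_i = (188 - 2Q)q_i - 93q_i.
Setting ∂π_i/∂q_i = 0 with rivals' quantities fixed: 95 - 4q_i - 2·Σ_{j≠i} q_j = 0.
With identical firms every q_j equals q_i, so Σ_{j≠i} q_j = 2q_i and 95 = 8q_i, giving q_i = 95/8.

11.88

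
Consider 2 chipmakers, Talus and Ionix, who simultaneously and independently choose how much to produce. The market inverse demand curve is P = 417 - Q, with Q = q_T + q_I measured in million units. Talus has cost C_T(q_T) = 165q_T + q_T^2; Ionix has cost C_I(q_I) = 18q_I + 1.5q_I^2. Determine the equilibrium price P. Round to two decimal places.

300.95

Talus's profit: π_T = (417 - Q)q_T - (165q_T + q_T²). Setting ∂π_T/∂q_T = 0: 252 - 4q_T - (q_I) = 0.
Ionix's first-order condition: 399 - 5q_I - (q_T) = 0.
So q_T = (252 - q_I)/4 and q_I = (399 - q_T)/5.
Solving the pair: q_T = 861/19, q_I = 1344/19.
Total output Q = 116.0526, so price P = 417 - 116.0526 = 300.9474.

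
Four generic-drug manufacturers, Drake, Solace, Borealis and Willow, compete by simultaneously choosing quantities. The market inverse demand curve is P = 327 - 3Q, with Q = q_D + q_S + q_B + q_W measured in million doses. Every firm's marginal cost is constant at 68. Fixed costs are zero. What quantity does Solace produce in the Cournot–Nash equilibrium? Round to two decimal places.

Each firm earns π_i = (327 - 3Q)q_i - 68q_i.
First-order condition (treating rivals' output as given): 259 - 6q_i - 3·Σ_{j≠i} q_j = 0.
By symmetry each firm produces the same amount; substituting Σ_{j≠i} q_j = 3q_i yields q_i = 259/15.

17.27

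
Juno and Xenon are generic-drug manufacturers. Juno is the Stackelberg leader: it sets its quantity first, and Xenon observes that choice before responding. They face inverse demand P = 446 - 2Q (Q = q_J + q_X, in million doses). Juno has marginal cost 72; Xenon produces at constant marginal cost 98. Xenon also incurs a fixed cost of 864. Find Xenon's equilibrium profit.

The follower Xenon best-responds to any q_J: π_X = (446 - 2Q)q_X - 98q_X.
Follower FOC: 348 - 2q_J - 4q_X = 0, so q_X(q_J) = (348 - 2q_J)/4.
The leader anticipates this reaction. Substituting into P = 446 - 2Q gives P = 272 - q_J, so π_J = (272 - q_J)q_J - 72q_J.
Leader FOC: 200 - 2q_J = 0, so q_J = 100.
Then q_X = (348 - 2·100)/4 = 37.
Price P = 446 - 2·137 = 172.
Xenon's profit: (172 - 98)·37 - 864 = 1874.

1874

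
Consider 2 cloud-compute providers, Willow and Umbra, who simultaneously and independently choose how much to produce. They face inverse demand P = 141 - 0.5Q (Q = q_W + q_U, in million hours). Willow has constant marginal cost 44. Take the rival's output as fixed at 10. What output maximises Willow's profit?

With the rival's output fixed at 10, Willow's profit is π_W = (141 - (1/2)·10 - (1/2)q_W)q_W - (44q_W) = (136 - (1/2)q_W)q_W - (44q_W).
∂π_W/∂q_W = 92 - q_W = 0, so q_W = 92.

92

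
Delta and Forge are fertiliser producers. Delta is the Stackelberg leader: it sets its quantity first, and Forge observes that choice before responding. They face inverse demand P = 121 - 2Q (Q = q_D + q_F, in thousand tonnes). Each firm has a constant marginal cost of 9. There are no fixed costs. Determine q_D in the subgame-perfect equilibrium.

Solve by backward induction. Given q_D, the follower Forge maximises π_F = (121 - 2q_D - 2q_F)q_F - 9q_F.
∂π_F/∂q_F = 112 - 2q_D - 4q_F = 0 gives the reaction function q_F = (112 - 2q_D)/4.
Delta substitutes q_F(q_D) into its own profit: π_D = q_D(121 - 2q_D - (112 - 2q_D)/2) - 9q_D = (65 - q_D)q_D - 9q_D.
The leader's first-order condition 56 - 2q_D = 0 yields q_D = 28.
Then q_F = (112 - 2·28)/4 = 14.

28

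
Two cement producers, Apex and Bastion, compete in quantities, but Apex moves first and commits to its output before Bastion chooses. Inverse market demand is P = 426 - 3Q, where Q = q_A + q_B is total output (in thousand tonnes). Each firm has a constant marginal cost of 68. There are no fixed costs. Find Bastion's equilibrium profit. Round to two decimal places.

2670.08

Solve by backward induction. Given q_A, the follower Bastion maximises π_B = (426 - 3q_A - 3q_B)q_B - 68q_B.
Setting the follower's marginal profit to zero, 358 - 3q_A - 6q_B = 0, i.e. q_B = (358 - 3q_A)/6.
The leader anticipates this reaction. Substituting into P = 426 - 3Q gives P = 247 - (3/2)q_A, so π_A = (247 - (3/2)q_A)q_A - 68q_A.
Leader FOC: 179 - 3q_A = 0, so q_A = 179/3.
Then q_B = (358 - 3·(179/3))/6 = 179/6.
Price P = 426 - 3·(179/2) = 315/2.
Bastion's profit: (315/2 - 68)·(179/6) = 2670.0833.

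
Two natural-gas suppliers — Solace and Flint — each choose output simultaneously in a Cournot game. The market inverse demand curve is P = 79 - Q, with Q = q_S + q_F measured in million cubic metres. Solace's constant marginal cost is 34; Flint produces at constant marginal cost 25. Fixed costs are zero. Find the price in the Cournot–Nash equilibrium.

46

Solace's profit: π_S = (79 - Q)q_S - (34q_S). Setting ∂π_S/∂q_S = 0: 45 - 2q_S - (q_F) = 0.
Flint's first-order condition: 54 - 2q_F - (q_S) = 0.
So q_S = (45 - q_F)/2 and q_F = (54 - q_S)/2.
Substituting one into the other gives q_S = 12 and q_F = 21.
Total output Q = 33, so price P = 79 - 33 = 46.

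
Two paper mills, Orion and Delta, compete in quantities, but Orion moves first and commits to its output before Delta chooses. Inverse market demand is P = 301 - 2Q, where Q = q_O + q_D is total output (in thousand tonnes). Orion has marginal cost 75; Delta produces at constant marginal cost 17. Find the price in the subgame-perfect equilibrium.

Solve by backward induction. Given q_O, the follower Delta maximises π_D = (301 - 2q_O - 2q_D)q_D - 17q_D.
Setting the follower's marginal profit to zero, 284 - 2q_O - 4q_D = 0, i.e. q_D = (284 - 2q_O)/4.
The leader anticipates this reaction. Substituting into P = 301 - 2Q gives P = 159 - q_O, so π_O = (159 - q_O)q_O - 75q_O.
Leader FOC: 84 - 2q_O = 0, so q_O = 42.
Then q_D = (284 - 2·42)/4 = 50.
Total output Q = 92, so price P = 301 - 2·92 = 117.

117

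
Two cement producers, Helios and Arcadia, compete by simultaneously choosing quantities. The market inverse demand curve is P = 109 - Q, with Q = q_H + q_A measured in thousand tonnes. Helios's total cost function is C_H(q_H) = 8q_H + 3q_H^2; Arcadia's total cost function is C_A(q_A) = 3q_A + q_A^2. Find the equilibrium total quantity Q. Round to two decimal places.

33.71

Helios's profit: π_H = (109 - Q)q_H - (8q_H + 3q_H²). Setting ∂π_H/∂q_H = 0: 101 - 8q_H - (q_A) = 0.
Arcadia's profit: π_A = (109 - Q)q_A - (3q_A + q_A²). Setting ∂π_A/∂q_A = 0: 106 - 4q_A - (q_H) = 0.
So q_H = (101 - q_A)/8 and q_A = (106 - q_H)/4.
Solving the pair: q_H = 298/31, q_A = 747/31.
Total output Q = 298/31 + 747/31 = 1045/31.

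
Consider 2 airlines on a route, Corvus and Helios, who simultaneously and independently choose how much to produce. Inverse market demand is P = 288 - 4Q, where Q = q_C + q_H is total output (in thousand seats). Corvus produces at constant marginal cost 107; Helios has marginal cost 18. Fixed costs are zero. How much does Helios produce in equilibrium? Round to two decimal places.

Corvus's profit: π_C = (288 - 4Q)q_C - (107q_C). Setting ∂π_C/∂q_C = 0: 181 - 8q_C - 4(q_H) = 0.
Helios's profit: π_H = (288 - 4Q)q_H - (18q_H). Setting ∂π_H/∂q_H = 0: 270 - 8q_H - 4(q_C) = 0.
So q_C = (181 - 4q_H)/8 and q_H = (270 - 4q_C)/8.
Substituting one into the other gives q_C = 23/3 and q_H = 359/12.

29.92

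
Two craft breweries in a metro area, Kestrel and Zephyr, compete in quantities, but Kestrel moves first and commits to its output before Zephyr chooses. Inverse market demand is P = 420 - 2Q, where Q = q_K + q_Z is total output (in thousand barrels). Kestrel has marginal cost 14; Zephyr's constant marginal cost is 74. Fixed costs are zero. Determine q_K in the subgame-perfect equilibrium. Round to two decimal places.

Solve by backward induction. Given q_K, the follower Zephyr maximises π_Z = (420 - 2q_K - 2q_Z)q_Z - 74q_Z.
∂π_Z/∂q_Z = 346 - 2q_K - 4q_Z = 0 gives the reaction function q_Z = (346 - 2q_K)/4.
Kestrel substitutes q_Z(q_K) into its own profit: π_K = q_K(420 - 2q_K - (346 - 2q_K)/2) - 14q_K = (247 - q_K)q_K - 14q_K.
Leader FOC: 233 - 2q_K = 0, so q_K = 233/2.
Then q_Z = (346 - 2·(233/2))/4 = 113/4.

116.50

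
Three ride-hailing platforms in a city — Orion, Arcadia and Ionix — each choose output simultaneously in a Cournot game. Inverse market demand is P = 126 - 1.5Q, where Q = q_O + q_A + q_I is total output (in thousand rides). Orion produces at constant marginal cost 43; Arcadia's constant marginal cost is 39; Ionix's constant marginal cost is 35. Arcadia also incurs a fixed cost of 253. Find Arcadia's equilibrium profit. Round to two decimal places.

Orion's profit: π_O = (126 - 1.5Q)q_O - (43q_O). Setting ∂π_O/∂q_O = 0: 83 - 3q_O - (3/2)(q_A + q_I) = 0.
Arcadia's first-order condition: 87 - 3q_A - (3/2)(q_O + q_I) = 0.
Ionix's profit: π_I = (126 - 1.5Q)q_I - (35q_I). Setting ∂π_I/∂q_I = 0: 91 - 3q_I - (3/2)(q_O + q_A) = 0.
Summing all 3 equations gives 261 − 6Q = 0, hence Q = 87/2.
Back-substituting: q_O = (83 − 261/4)/(3/2) = 71/6, q_A = (87 − 261/4)/(3/2) = 29/2, q_I = (91 − 261/4)/(3/2) = 103/6.
Price P = 126 - (3/2)·(87/2) = 243/4.
Arcadia's profit: (243/4 - 39)·(29/2) - 253 = 499/8.

62.38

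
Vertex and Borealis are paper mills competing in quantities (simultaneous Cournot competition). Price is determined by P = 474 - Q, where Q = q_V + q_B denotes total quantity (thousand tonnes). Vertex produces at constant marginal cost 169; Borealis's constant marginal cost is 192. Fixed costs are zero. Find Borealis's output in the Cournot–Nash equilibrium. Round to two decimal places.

Vertex's profit: π_V = (474 - Q)q_V - (169q_V). Setting ∂π_V/∂q_V = 0: 305 - 2q_V - (q_B) = 0.
Borealis's first-order condition: 282 - 2q_B - (q_V) = 0.
So q_V = (305 - q_B)/2 and q_B = (282 - q_V)/2.
Substituting one into the other gives q_V = 328/3 and q_B = 259/3.

86.33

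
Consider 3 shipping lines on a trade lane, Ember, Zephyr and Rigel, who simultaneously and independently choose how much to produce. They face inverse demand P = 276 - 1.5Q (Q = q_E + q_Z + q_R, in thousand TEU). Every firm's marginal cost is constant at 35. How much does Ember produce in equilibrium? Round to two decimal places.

A representative firm's profit is π_i = q_i(276 - 1.5Q) - 35q_i.
First-order condition (treating rivals' output as given): 241 - 3q_i - (3/2)·Σ_{j≠i} q_j = 0.
With identical firms every q_j equals q_i, so Σ_{j≠i} q_j = 2q_i and 241 = 6q_i, giving q_i = 241/6.

40.17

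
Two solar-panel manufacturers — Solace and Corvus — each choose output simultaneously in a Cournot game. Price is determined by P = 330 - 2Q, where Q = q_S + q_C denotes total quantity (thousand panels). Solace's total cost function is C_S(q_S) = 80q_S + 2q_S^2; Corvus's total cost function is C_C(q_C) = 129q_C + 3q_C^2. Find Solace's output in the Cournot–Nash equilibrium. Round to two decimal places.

Solace's profit: π_S = (330 - 2Q)q_S - (80q_S + 2q_S²). Setting ∂π_S/∂q_S = 0: 250 - 8q_S - 2(q_C) = 0.
Corvus's first-order condition: 201 - 10q_C - 2(q_S) = 0.
Rearranging gives the reaction functions q_S = (250 - 2q_C)/8 and q_C = (201 - 2q_S)/10.
Substituting one into the other gives q_S = 1049/38 and q_C = 277/19.

27.61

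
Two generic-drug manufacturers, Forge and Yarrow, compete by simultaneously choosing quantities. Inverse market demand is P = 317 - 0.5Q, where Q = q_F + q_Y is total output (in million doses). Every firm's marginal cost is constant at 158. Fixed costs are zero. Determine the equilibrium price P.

211

Each firm earns π_i = (317 - 0.5Q)q_i - 158q_i.
First-order condition (treating rivals' output as given): 159 - q_i - (1/2)q_j = 0.
By symmetry each firm produces the same amount; substituting q_j = q_i yields q_i = 159/(3/2) = 106.
Total output Q = 212, so price P = 317 - (1/2)·212 = 211.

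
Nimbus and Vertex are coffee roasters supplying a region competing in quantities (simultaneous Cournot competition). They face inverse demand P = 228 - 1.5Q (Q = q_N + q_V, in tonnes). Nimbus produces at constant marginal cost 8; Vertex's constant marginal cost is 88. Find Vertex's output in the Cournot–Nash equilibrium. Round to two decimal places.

Nimbus's profit: π_N = (228 - 1.5Q)q_N - (8q_N). Setting ∂π_N/∂q_N = 0: 220 - 3q_N - (3/2)(q_V) = 0.
Vertex's first-order condition: 140 - 3q_V - (3/2)(q_N) = 0.
Rearranging gives the reaction functions q_N = (220 - (3/2)q_V)/3 and q_V = (140 - (3/2)q_N)/3.
Solving the pair: q_N = 200/3, q_V = 40/3.

13.33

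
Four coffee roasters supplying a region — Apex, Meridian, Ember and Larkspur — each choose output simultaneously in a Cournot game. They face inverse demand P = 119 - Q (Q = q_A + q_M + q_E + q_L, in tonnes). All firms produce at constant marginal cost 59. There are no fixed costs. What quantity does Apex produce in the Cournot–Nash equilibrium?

A representative firm's profit is π_i = q_i(119 - Q) - 59q_i.
Setting ∂π_i/∂q_i = 0 with rivals' quantities fixed: 60 - 2q_i - Σ_{j≠i} q_j = 0.
With identical firms every q_j equals q_i, so Σ_{j≠i} q_j = 3q_i and 60 = 5q_i, giving q_i = 12.

12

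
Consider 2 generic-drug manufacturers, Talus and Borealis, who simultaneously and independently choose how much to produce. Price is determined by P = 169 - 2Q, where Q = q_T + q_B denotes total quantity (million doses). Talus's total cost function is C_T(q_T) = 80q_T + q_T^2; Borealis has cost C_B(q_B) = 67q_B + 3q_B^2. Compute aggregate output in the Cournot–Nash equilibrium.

20

Talus's profit: π_T = (169 - 2Q)q_T - (80q_T + q_T²). Setting ∂π_T/∂q_T = 0: 89 - 6q_T - 2(q_B) = 0.
Borealis's first-order condition: 102 - 10q_B - 2(q_T) = 0.
Rearranging gives the reaction functions q_T = (89 - 2q_B)/6 and q_B = (102 - 2q_T)/10.
Solving the pair: q_T = 49/4, q_B = 31/4.
Total output Q = 49/4 + 31/4 = 20.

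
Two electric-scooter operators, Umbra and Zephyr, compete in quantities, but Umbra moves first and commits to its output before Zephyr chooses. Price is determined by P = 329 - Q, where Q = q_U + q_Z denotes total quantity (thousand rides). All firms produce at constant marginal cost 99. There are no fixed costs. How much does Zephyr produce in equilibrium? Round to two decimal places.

57.50

Solve by backward induction. Given q_U, the follower Zephyr maximises π_Z = (329 - q_U - q_Z)q_Z - 99q_Z.
∂π_Z/∂q_Z = 230 - q_U - 2q_Z = 0 gives the reaction function q_Z = (230 - q_U)/2.
Umbra substitutes q_Z(q_U) into its own profit: π_U = q_U(329 - q_U - (230 - q_U)/2) - 99q_U = (214 - (1/2)q_U)q_U - 99q_U.
The leader's first-order condition 115 - q_U = 0 yields q_U = 115.
Then q_Z = (230 - 115)/2 = 115/2.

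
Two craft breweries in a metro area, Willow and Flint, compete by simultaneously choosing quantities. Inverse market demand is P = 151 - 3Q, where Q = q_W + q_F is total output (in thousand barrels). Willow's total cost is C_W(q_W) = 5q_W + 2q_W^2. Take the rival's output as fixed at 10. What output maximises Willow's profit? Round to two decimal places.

With the rival's output fixed at 10, Willow's profit is π_W = (151 - 3·10 - 3q_W)q_W - (5q_W + 2q_W²) = (121 - 3q_W)q_W - (5q_W + 2q_W²).
∂π_W/∂q_W = 116 - 10q_W = 0, so q_W = 58/5.

11.60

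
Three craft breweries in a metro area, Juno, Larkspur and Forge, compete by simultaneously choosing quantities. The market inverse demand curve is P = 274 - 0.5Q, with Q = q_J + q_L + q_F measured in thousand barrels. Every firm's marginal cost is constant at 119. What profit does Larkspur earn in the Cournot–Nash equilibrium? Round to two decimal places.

Each firm earns π_i = (274 - 0.5Q)q_i - 119q_i.
First-order condition (treating rivals' output as given): 155 - q_i - (1/2)·Σ_{j≠i} q_j = 0.
By symmetry each firm produces the same amount; substituting Σ_{j≠i} q_j = 2q_i yields q_i = 155/2.
Price P = 274 - (1/2)·(465/2) = 631/4.
Larkspur's profit: (631/4 - 119)·(155/2) = 3003.1250.

3003.13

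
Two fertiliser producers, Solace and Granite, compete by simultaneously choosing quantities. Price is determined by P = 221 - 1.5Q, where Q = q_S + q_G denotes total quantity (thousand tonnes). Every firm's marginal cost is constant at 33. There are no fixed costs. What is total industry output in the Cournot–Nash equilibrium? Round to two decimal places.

83.56

A representative firm's profit is π_i = q_i(221 - 1.5Q) - 33q_i.
First-order condition (treating rivals' output as given): 188 - 3q_i - (3/2)q_j = 0.
With identical firms every q_j equals q_i, so q_j = q_i and 188 = (9/2)q_i, giving q_i = 376/9.
Total output Q = 376/9 + 376/9 = 752/9.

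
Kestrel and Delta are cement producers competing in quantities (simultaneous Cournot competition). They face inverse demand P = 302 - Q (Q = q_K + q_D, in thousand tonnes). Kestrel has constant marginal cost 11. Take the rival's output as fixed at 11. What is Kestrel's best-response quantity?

140

With the rival's output fixed at 11, Kestrel's profit is π_K = (302 - 11 - q_K)q_K - (11q_K) = (291 - q_K)q_K - (11q_K).
∂π_K/∂q_K = 280 - 2q_K = 0, so q_K = 140.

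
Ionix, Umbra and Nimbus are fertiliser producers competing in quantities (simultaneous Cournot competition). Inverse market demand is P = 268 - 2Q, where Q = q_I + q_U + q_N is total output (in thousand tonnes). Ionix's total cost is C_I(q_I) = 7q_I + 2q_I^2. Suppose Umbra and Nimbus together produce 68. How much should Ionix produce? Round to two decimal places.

With rivals' combined output fixed at 68, Ionix's profit is π_I = (268 - 2·68 - 2q_I)q_I - (7q_I + 2q_I²) = (132 - 2q_I)q_I - (7q_I + 2q_I²).
∂π_I/∂q_I = 125 - 8q_I = 0, so q_I = 125/8.

15.63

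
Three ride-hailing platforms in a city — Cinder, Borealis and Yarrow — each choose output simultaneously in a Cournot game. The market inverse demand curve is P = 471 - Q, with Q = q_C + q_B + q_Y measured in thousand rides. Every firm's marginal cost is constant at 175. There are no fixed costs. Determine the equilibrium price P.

249

A representative firm's profit is π_i = q_i(471 - Q) - 175q_i.
First-order condition (treating rivals' output as given): 296 - 2q_i - Σ_{j≠i} q_j = 0.
With identical firms every q_j equals q_i, so Σ_{j≠i} q_j = 2q_i and 296 = 4q_i, giving q_i = 74.
Total output Q = 222, so price P = 471 - 222 = 249.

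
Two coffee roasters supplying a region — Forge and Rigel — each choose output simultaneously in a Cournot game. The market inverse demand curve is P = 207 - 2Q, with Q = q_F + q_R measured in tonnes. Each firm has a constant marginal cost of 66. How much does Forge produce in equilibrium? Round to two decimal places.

23.50

A representative firm's profit is π_i = q_i(207 - 2Q) - 66q_i.
Setting ∂π_i/∂q_i = 0 with rivals' quantities fixed: 141 - 4q_i - 2q_j = 0.
With identical firms every q_j equals q_i, so q_j = q_i and 141 = 6q_i, giving q_i = 47/2.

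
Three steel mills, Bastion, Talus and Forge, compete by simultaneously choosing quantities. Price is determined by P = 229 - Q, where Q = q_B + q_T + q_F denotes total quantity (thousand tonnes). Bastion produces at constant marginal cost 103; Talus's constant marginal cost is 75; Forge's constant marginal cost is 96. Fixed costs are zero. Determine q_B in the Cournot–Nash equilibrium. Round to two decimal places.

22.75

Bastion's profit: π_B = (229 - Q)q_B - (103q_B). Setting ∂π_B/∂q_B = 0: 126 - 2q_B - (q_T + q_F) = 0.
Talus's first-order condition: 154 - 2q_T - (q_B + q_F) = 0.
Forge's profit: π_F = (229 - Q)q_F - (96q_F). Setting ∂π_F/∂q_F = 0: 133 - 2q_F - (q_B + q_T) = 0.
Summing all 3 equations gives 413 − 4Q = 0, hence Q = 413/4.
Back-substituting: q_B = (126 − 413/4) = 91/4, q_T = (154 − 413/4) = 203/4, q_F = (133 − 413/4) = 119/4.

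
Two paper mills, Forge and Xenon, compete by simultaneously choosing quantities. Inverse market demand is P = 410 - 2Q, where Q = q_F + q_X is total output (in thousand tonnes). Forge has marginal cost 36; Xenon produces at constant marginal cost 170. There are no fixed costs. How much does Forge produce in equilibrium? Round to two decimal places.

84.67

Forge's profit: π_F = (410 - 2Q)q_F - (36q_F). Setting ∂π_F/∂q_F = 0: 374 - 4q_F - 2(q_X) = 0.
Xenon's first-order condition: 240 - 4q_X - 2(q_F) = 0.
Best responses: q_F = (374 - 2q_X)/4, q_X = (240 - 2q_F)/4.
Substituting one into the other gives q_F = 254/3 and q_X = 53/3.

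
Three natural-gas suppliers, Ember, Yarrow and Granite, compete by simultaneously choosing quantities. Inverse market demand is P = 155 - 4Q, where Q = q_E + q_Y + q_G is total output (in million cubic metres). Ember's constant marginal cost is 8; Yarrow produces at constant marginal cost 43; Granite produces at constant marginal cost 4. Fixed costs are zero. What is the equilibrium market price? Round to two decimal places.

Ember's profit: π_E = (155 - 4Q)q_E - (8q_E). Setting ∂π_E/∂q_E = 0: 147 - 8q_E - 4(q_Y + q_G) = 0.
Yarrow's profit: π_Y = (155 - 4Q)q_Y - (43q_Y). Setting ∂π_Y/∂q_Y = 0: 112 - 8q_Y - 4(q_E + q_G) = 0.
Granite's profit: π_G = (155 - 4Q)q_G - (4q_G). Setting ∂π_G/∂q_G = 0: 151 - 8q_G - 4(q_E + q_Y) = 0.
Summing all 3 equations gives 410 − 16Q = 0, hence Q = 205/8.
Back-substituting: q_E = (147 − 205/2)/4 = 89/8, q_Y = (112 − 205/2)/4 = 19/8, q_G = (151 − 205/2)/4 = 97/8.
Total output Q = 205/8, so price P = 155 - 4·(205/8) = 105/2.

52.50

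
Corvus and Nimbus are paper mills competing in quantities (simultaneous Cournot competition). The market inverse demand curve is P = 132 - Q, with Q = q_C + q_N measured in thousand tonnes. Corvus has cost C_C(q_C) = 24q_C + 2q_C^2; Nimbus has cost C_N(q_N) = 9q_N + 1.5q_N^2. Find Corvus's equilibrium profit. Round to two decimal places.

Corvus's profit: π_C = (132 - Q)q_C - (24q_C + 2q_C²). Setting ∂π_C/∂q_C = 0: 108 - 6q_C - (q_N) = 0.
Nimbus's first-order condition: 123 - 5q_N - (q_C) = 0.
So q_C = (108 - q_N)/6 and q_N = (123 - q_C)/5.
Solving the pair: q_C = 417/29, q_N = 630/29.
Price P = 132 - 1047/29 = 95.8966.
Corvus's profit: 95.8966·(417/29) - 24·(417/29) - 2(417/29)² = 620.2937.

620.29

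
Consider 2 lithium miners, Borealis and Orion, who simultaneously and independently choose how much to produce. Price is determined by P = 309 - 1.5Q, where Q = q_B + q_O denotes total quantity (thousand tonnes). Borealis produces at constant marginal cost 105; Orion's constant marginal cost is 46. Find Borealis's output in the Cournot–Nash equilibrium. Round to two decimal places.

Borealis's profit: π_B = (309 - 1.5Q)q_B - (105q_B). Setting ∂π_B/∂q_B = 0: 204 - 3q_B - (3/2)(q_O) = 0.
Orion's profit: π_O = (309 - 1.5Q)q_O - (46q_O). Setting ∂π_O/∂q_O = 0: 263 - 3q_O - (3/2)(q_B) = 0.
Rearranging gives the reaction functions q_B = (204 - (3/2)q_O)/3 and q_O = (263 - (3/2)q_B)/3.
Substituting one into the other gives q_B = 290/9 and q_O = 644/9.

32.22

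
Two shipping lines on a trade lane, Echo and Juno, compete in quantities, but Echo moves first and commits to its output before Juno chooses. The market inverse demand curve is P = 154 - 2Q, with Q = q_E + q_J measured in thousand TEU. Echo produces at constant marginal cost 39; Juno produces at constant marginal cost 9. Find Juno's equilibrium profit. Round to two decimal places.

Solve by backward induction. Given q_E, the follower Juno maximises π_J = (154 - 2q_E - 2q_J)q_J - 9q_J.
∂π_J/∂q_J = 145 - 2q_E - 4q_J = 0 gives the reaction function q_J = (145 - 2q_E)/4.
Echo substitutes q_J(q_E) into its own profit: π_E = q_E(154 - 2q_E - (145 - 2q_E)/2) - 39q_E = (163/2 - q_E)q_E - 39q_E.
Leader FOC: 85/2 - 2q_E = 0, so q_E = 85/4.
Then q_J = (145 - 2·(85/4))/4 = 205/8.
Price P = 154 - 2·(375/8) = 241/4.
Juno's profit: (241/4 - 9)·(205/8) = 1313.2813.

1313.28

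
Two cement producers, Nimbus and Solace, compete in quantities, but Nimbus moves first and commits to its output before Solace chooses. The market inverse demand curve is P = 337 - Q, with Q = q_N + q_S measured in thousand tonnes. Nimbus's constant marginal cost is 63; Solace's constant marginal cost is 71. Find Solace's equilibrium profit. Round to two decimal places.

3906.25

The follower Solace best-responds to any q_N: π_S = (337 - Q)q_S - 71q_S.
Setting the follower's marginal profit to zero, 266 - q_N - 2q_S = 0, i.e. q_S = (266 - q_N)/2.
Nimbus substitutes q_S(q_N) into its own profit: π_N = q_N(337 - q_N - (266 - q_N)/2) - 63q_N = (204 - (1/2)q_N)q_N - 63q_N.
Maximising: ∂π_N/∂q_N = 141 - q_N = 0, giving q_N = 141.
Then q_S = (266 - 141)/2 = 125/2.
Price P = 337 - 407/2 = 267/2.
Solace's profit: (267/2 - 71)·(125/2) = 3906.2500.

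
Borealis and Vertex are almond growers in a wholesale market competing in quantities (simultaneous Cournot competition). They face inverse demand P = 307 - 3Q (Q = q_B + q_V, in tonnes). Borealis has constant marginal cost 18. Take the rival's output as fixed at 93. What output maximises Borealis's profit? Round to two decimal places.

1.67

With the rival's output fixed at 93, Borealis's profit is π_B = (307 - 3·93 - 3q_B)q_B - (18q_B) = (28 - 3q_B)q_B - (18q_B).
∂π_B/∂q_B = 10 - 6q_B = 0, so q_B = 5/3.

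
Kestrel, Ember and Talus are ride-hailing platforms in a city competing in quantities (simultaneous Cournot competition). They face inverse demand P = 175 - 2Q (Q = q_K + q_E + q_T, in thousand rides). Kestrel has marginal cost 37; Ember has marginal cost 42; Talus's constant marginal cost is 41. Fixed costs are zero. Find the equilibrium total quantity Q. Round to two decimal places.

50.63

Kestrel's profit: π_K = (175 - 2Q)q_K - (37q_K). Setting ∂π_K/∂q_K = 0: 138 - 4q_K - 2(q_E + q_T) = 0.
Ember's first-order condition: 133 - 4q_E - 2(q_K + q_T) = 0.
Talus's profit: π_T = (175 - 2Q)q_T - (41q_T). Setting ∂π_T/∂q_T = 0: 134 - 4q_T - 2(q_K + q_E) = 0.
Adding the 3 conditions: 405 − 4Q − 4Q = 0, i.e. Q = 405/8.
Back-substituting: q_K = (138 − 405/4)/2 = 147/8, q_E = (133 − 405/4)/2 = 127/8, q_T = (134 − 405/4)/2 = 131/8.
Total output Q = 147/8 + 127/8 + 131/8 = 405/8.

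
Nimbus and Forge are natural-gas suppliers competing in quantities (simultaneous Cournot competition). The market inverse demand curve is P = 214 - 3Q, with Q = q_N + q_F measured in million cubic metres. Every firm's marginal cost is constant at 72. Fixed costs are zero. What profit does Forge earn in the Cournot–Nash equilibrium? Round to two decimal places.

746.81

Each firm earns π_i = (214 - 3Q)q_i - 72q_i.
Setting ∂π_i/∂q_i = 0 with rivals' quantities fixed: 142 - 6q_i - 3q_j = 0.
By symmetry each firm produces the same amount; substituting q_j = q_i yields q_i = 142/9.
Price P = 214 - 3·(284/9) = 358/3.
Forge's profit: (358/3 - 72)·(142/9) = 746.8148.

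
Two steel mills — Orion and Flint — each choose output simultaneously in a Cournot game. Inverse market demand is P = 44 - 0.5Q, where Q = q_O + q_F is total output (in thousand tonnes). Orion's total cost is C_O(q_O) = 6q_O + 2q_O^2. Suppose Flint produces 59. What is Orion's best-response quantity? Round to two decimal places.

1.70

With the rival's output fixed at 59, Orion's profit is π_O = (44 - (1/2)·59 - (1/2)q_O)q_O - (6q_O + 2q_O²) = (29/2 - (1/2)q_O)q_O - (6q_O + 2q_O²).
∂π_O/∂q_O = 17/2 - 5q_O = 0, so q_O = 17/10.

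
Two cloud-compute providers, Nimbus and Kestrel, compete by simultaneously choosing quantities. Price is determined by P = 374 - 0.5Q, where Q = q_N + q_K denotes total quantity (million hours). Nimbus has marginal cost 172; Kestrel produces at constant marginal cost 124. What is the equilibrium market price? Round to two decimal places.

Nimbus's profit: π_N = (374 - 0.5Q)q_N - (172q_N). Setting ∂π_N/∂q_N = 0: 202 - q_N - (1/2)(q_K) = 0.
Kestrel's profit: π_K = (374 - 0.5Q)q_K - (124q_K). Setting ∂π_K/∂q_K = 0: 250 - q_K - (1/2)(q_N) = 0.
Rearranging gives the reaction functions q_N = (202 - (1/2)q_K) and q_K = (250 - (1/2)q_N).
Solving the pair: q_N = 308/3, q_K = 596/3.
Total output Q = 904/3, so price P = 374 - (1/2)·(904/3) = 670/3.

223.33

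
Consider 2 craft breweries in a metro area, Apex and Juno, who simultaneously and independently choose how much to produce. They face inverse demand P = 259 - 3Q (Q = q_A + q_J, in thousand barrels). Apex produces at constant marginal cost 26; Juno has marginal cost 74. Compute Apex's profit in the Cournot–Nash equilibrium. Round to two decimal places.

2924.48

Apex's profit: π_A = (259 - 3Q)q_A - (26q_A). Setting ∂π_A/∂q_A = 0: 233 - 6q_A - 3(q_J) = 0.
Juno's profit: π_J = (259 - 3Q)q_J - (74q_J). Setting ∂π_J/∂q_J = 0: 185 - 6q_J - 3(q_A) = 0.
So q_A = (233 - 3q_J)/6 and q_J = (185 - 3q_A)/6.
Substituting one into the other gives q_A = 281/9 and q_J = 137/9.
Price P = 259 - 3·(418/9) = 359/3.
Apex's profit: (359/3 - 26)·(281/9) = 2924.4815.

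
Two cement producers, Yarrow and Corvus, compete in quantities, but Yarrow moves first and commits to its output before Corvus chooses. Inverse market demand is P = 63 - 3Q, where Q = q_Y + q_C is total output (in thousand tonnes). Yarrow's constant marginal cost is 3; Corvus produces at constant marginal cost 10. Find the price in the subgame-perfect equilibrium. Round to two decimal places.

19.75

Solve by backward induction. Given q_Y, the follower Corvus maximises π_C = (63 - 3q_Y - 3q_C)q_C - 10q_C.
∂π_C/∂q_C = 53 - 3q_Y - 6q_C = 0 gives the reaction function q_C = (53 - 3q_Y)/6.
Yarrow substitutes q_C(q_Y) into its own profit: π_Y = q_Y(63 - 3q_Y - (53 - 3q_Y)/2) - 3q_Y = (73/2 - (3/2)q_Y)q_Y - 3q_Y.
The leader's first-order condition 67/2 - 3q_Y = 0 yields q_Y = 67/6.
Then q_C = (53 - 3·(67/6))/6 = 13/4.
Total output Q = 173/12, so price P = 63 - 3·(173/12) = 79/4.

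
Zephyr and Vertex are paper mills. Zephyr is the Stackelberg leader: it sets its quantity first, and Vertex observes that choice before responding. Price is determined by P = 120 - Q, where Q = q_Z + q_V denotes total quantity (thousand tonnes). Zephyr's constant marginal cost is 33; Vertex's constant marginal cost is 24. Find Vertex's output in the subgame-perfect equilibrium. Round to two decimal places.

28.50

Solve by backward induction. Given q_Z, the follower Vertex maximises π_V = (120 - q_Z - q_V)q_V - 24q_V.
Follower FOC: 96 - q_Z - 2q_V = 0, so q_V(q_Z) = (96 - q_Z)/2.
Zephyr substitutes q_V(q_Z) into its own profit: π_Z = q_Z(120 - q_Z - (96 - q_Z)/2) - 33q_Z = (72 - (1/2)q_Z)q_Z - 33q_Z.
Maximising: ∂π_Z/∂q_Z = 39 - q_Z = 0, giving q_Z = 39.
Then q_V = (96 - 39)/2 = 57/2.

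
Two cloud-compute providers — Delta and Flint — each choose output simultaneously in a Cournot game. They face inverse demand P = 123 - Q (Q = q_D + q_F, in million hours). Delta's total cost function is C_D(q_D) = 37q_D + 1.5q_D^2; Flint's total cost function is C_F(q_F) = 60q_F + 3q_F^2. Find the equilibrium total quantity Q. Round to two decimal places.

Delta's profit: π_D = (123 - Q)q_D - (37q_D + (3/2)q_D²). Setting ∂π_D/∂q_D = 0: 86 - 5q_D - (q_F) = 0.
Flint's first-order condition: 63 - 8q_F - (q_D) = 0.
So q_D = (86 - q_F)/5 and q_F = (63 - q_D)/8.
Solving the pair: q_D = 625/39, q_F = 229/39.
Total output Q = 625/39 + 229/39 = 854/39.

21.90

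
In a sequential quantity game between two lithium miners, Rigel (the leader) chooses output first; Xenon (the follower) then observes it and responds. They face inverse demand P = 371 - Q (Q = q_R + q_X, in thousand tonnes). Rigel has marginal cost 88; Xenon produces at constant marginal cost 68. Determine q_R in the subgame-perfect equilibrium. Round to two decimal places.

The follower Xenon best-responds to any q_R: π_X = (371 - Q)q_X - 68q_X.
Setting the follower's marginal profit to zero, 303 - q_R - 2q_X = 0, i.e. q_X = (303 - q_R)/2.
The leader anticipates this reaction. Substituting into P = 371 - Q gives P = 439/2 - (1/2)q_R, so π_R = (439/2 - (1/2)q_R)q_R - 88q_R.
The leader's first-order condition 263/2 - q_R = 0 yields q_R = 263/2.
Then q_X = (303 - 263/2)/2 = 343/4.

131.50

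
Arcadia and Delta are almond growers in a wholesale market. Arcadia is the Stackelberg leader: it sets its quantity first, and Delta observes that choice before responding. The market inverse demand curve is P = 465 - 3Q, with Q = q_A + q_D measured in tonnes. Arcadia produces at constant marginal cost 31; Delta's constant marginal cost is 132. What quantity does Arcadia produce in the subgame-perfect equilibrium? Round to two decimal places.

Solve by backward induction. Given q_A, the follower Delta maximises π_D = (465 - 3q_A - 3q_D)q_D - 132q_D.
Follower FOC: 333 - 3q_A - 6q_D = 0, so q_D(q_A) = (333 - 3q_A)/6.
The leader anticipates this reaction. Substituting into P = 465 - 3Q gives P = 597/2 - (3/2)q_A, so π_A = (597/2 - (3/2)q_A)q_A - 31q_A.
Leader FOC: 535/2 - 3q_A = 0, so q_A = 535/6.
Then q_D = (333 - 3·(535/6))/6 = 131/12.

89.17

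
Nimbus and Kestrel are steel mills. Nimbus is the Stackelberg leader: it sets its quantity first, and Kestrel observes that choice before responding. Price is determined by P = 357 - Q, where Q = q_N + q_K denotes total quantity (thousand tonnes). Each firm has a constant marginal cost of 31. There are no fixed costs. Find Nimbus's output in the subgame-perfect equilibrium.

Solve by backward induction. Given q_N, the follower Kestrel maximises π_K = (357 - q_N - q_K)q_K - 31q_K.
Setting the follower's marginal profit to zero, 326 - q_N - 2q_K = 0, i.e. q_K = (326 - q_N)/2.
Nimbus substitutes q_K(q_N) into its own profit: π_N = q_N(357 - q_N - (326 - q_N)/2) - 31q_N = (194 - (1/2)q_N)q_N - 31q_N.
Maximising: ∂π_N/∂q_N = 163 - q_N = 0, giving q_N = 163.
Then q_K = (326 - 163)/2 = 163/2.

163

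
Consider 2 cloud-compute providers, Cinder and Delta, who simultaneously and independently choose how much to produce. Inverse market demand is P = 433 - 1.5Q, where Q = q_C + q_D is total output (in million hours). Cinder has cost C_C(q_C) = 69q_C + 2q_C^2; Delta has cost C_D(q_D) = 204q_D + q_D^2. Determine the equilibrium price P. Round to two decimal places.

316.96

Cinder's profit: π_C = (433 - 1.5Q)q_C - (69q_C + 2q_C²). Setting ∂π_C/∂q_C = 0: 364 - 7q_C - (3/2)(q_D) = 0.
Delta's profit: π_D = (433 - 1.5Q)q_D - (204q_D + q_D²). Setting ∂π_D/∂q_D = 0: 229 - 5q_D - (3/2)(q_C) = 0.
So q_C = (364 - (3/2)q_D)/7 and q_D = (229 - (3/2)q_C)/5.
Solving the pair: q_C = 45.0840, q_D = 32.2748.
Total output Q = 77.3588, so price P = 433 - (3/2)·77.3588 = 316.9618.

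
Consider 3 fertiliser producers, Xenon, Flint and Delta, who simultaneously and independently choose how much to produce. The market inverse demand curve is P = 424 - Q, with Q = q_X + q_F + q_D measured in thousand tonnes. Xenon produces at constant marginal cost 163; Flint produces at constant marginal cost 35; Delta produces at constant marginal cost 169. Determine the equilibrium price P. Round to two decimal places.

197.75

Xenon's profit: π_X = (424 - Q)q_X - (163q_X). Setting ∂π_X/∂q_X = 0: 261 - 2q_X - (q_F + q_D) = 0.
Flint's profit: π_F = (424 - Q)q_F - (35q_F). Setting ∂π_F/∂q_F = 0: 389 - 2q_F - (q_X + q_D) = 0.
Delta's first-order condition: 255 - 2q_D - (q_X + q_F) = 0.
Adding the 3 conditions: 905 − 2Q − 2Q = 0, i.e. Q = 905/4.
Back-substituting: q_X = (261 − 905/4) = 139/4, q_F = (389 − 905/4) = 651/4, q_D = (255 − 905/4) = 115/4.
Total output Q = 905/4, so price P = 424 - 905/4 = 791/4.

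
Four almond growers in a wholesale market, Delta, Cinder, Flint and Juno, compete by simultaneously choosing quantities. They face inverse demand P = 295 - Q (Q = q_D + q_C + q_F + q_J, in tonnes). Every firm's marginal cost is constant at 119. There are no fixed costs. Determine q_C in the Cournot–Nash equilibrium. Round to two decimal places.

Each firm earns π_i = (295 - Q)q_i - 119q_i.
First-order condition (treating rivals' output as given): 176 - 2q_i - Σ_{j≠i} q_j = 0.
By symmetry each firm produces the same amount; substituting Σ_{j≠i} q_j = 3q_i yields q_i = 176/5.

35.20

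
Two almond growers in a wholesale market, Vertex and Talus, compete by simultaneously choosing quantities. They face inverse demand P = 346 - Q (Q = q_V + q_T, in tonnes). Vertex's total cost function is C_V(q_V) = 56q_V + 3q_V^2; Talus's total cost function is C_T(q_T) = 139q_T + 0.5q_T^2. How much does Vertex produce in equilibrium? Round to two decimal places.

Vertex's profit: π_V = (346 - Q)q_V - (56q_V + 3q_V²). Setting ∂π_V/∂q_V = 0: 290 - 8q_V - (q_T) = 0.
Talus's profit: π_T = (346 - Q)q_T - (139q_T + (1/2)q_T²). Setting ∂π_T/∂q_T = 0: 207 - 3q_T - (q_V) = 0.
Best responses: q_V = (290 - q_T)/8, q_T = (207 - q_V)/3.
Substituting one into the other gives q_V = 663/23 and q_T = 1366/23.

28.83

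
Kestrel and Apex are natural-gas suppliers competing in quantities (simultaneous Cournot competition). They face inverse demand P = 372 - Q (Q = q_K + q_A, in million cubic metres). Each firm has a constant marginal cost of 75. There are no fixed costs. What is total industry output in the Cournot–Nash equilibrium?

A representative firm's profit is π_i = q_i(372 - Q) - 75q_i.
Setting ∂π_i/∂q_i = 0 with rivals' quantities fixed: 297 - 2q_i - q_j = 0.
With identical firms every q_j equals q_i, so q_j = q_i and 297 = 3q_i, giving q_i = 99.
Total output Q = 99 + 99 = 198.

198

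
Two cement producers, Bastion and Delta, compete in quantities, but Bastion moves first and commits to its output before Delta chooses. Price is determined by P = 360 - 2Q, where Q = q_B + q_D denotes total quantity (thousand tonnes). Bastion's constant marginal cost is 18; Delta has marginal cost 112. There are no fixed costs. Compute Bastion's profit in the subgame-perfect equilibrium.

11881

Solve by backward induction. Given q_B, the follower Delta maximises π_D = (360 - 2q_B - 2q_D)q_D - 112q_D.
∂π_D/∂q_D = 248 - 2q_B - 4q_D = 0 gives the reaction function q_D = (248 - 2q_B)/4.
Bastion substitutes q_D(q_B) into its own profit: π_B = q_B(360 - 2q_B - (248 - 2q_B)/2) - 18q_B = (236 - q_B)q_B - 18q_B.
The leader's first-order condition 218 - 2q_B = 0 yields q_B = 109.
Then q_D = (248 - 2·109)/4 = 15/2.
Price P = 360 - 2·(233/2) = 127.
Bastion's profit: (127 - 18)·109 = 11881.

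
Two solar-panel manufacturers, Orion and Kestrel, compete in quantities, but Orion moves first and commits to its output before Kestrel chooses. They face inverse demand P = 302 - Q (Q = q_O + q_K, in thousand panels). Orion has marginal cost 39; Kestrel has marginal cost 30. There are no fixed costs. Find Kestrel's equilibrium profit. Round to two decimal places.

5256.25

Solve by backward induction. Given q_O, the follower Kestrel maximises π_K = (302 - q_O - q_K)q_K - 30q_K.
Follower FOC: 272 - q_O - 2q_K = 0, so q_K(q_O) = (272 - q_O)/2.
Orion substitutes q_K(q_O) into its own profit: π_O = q_O(302 - q_O - (272 - q_O)/2) - 39q_O = (166 - (1/2)q_O)q_O - 39q_O.
Leader FOC: 127 - q_O = 0, so q_O = 127.
Then q_K = (272 - 127)/2 = 145/2.
Price P = 302 - 399/2 = 205/2.
Kestrel's profit: (205/2 - 30)·(145/2) = 5256.2500.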